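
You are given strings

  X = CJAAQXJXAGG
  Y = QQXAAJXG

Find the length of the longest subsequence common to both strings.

5

One common subsequence of length 5: A (X #3, Y #4), then A (X #4, Y #5), then J (X #7, Y #6), then X (X #8, Y #7), then G (X #11, Y #8). Since dp[11][8] = 5, nothing longer is possible.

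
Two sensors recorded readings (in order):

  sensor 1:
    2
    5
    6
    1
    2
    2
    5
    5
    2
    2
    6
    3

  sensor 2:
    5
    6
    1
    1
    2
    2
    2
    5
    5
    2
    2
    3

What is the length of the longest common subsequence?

10

Let dp[i][j] be the LCS length of the first i values of sensor 1 and the first j values of sensor 2. dp[i][j] = dp[i-1][j-1]+1 when the i-th and j-th values match, else max(dp[i-1][j], dp[i][j-1]).
    ·  5  6  1  1  2  2  2  5  5  2  2  3
 ·  0  0  0  0  0  0  0  0  0  0  0  0  0
 2  0  0  0  0  0  1  1  1  1  1  1  1  1
 5  0  1  1  1  1  1  1  1  2  2  2  2  2
 6  0  1  2  2  2  2  2  2  2  2  2  2  2
 1  0  1  2  3  3  3  3  3  3  3  3  3  3
 2  0  1  2  3  3  4  4  4  4  4  4  4  4
 2  0  1  2  3  3  4  5  5  5  5  5  5  5
 5  0  1  2  3  3  4  5  5  6  6  6  6  6
 5  0  1  2  3  3  4  5  5  6  7  7  7  7
 2  0  1  2  3  3  4  5  6  6  7  8  8  8
 2  0  1  2  3  3  4  5  6  6  7  8  9  9
 6  0  1  2  3  3  4  5  6  6  7  8  9  9
 3  0  1  2  3  3  4  5  6  6  7  8  9 10
dp[12][12] = 10. One LCS (by backtracking along matches): 5, 6, 1, 2, 2, 5, 5, 2, 2, 3.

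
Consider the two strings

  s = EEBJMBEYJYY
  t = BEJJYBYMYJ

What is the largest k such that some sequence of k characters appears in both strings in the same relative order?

5

Match E [1,2] → B [3,6] → M [5,8] → Y [8,9] → J [9,10] — 5 characters in the same relative order in both. The LCS DP gives dp[11][10] = 5, so this is optimal.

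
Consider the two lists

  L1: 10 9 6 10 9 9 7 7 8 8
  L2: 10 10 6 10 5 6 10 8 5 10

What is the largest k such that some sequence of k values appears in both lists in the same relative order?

4

Pick 10 [1,4] → 6 [3,6] → 10 [4,7] → 8 [9,8]; all 4 values appear in both, in order. dp[10][10] = 4 confirms this is the maximum.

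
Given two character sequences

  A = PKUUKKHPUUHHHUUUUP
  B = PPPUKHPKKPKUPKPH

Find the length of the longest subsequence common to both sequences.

Pick P at A[1]=B[3] → K at A[2]=B[5] → K at A[5]=B[8] → K at A[6]=B[9] → P at A[8]=B[10] → U at A[9]=B[12] → H at A[13]=B[16]; all 7 characters appear in both, in order. dp[18][16] = 7 confirms this is the maximum.

7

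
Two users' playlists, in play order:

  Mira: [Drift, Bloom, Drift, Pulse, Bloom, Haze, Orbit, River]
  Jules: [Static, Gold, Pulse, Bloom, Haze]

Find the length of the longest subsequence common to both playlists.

Match Pulse (Mira #4, Jules #3); then Bloom (Mira #5, Jules #4); then Haze (Mira #6, Jules #5) — 3 songs in the same relative order in both. The LCS DP gives dp[8][5] = 3, so this is optimal.

3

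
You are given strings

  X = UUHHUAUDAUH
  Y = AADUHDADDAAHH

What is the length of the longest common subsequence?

6

Taking U (X #2, Y #4), H (X #3, Y #5), A (X #6, Y #7), D (X #8, Y #9), A (X #9, Y #11), H (X #11, Y #13) gives a common subsequence of length 6. The LCS DP gives dp[11][13] = 6, so this is optimal.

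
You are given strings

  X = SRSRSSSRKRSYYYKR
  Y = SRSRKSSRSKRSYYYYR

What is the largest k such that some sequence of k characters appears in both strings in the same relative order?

14

Pick S (X #1, Y #1), R (X #2, Y #2), S (X #3, Y #3), R (X #4, Y #4), S (X #5, Y #6), S (X #6, Y #7), S (X #7, Y #9), K (X #9, Y #10), R (X #10, Y #11), S (X #11, Y #12), Y (X #12, Y #14), Y (X #13, Y #15), Y (X #14, Y #16), R (X #16, Y #17); all 14 characters appear in both, in order. dp[16][17] = 14 confirms this is the maximum.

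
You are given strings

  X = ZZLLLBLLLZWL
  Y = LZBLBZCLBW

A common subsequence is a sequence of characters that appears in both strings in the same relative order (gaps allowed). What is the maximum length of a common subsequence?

Taking Z at X[1]=Y[2], Z at X[2]=Y[6], L at X[5]=Y[8], B at X[6]=Y[9], W at X[11]=Y[10] gives a common subsequence of length 5. Since dp[12][10] = 5, nothing longer is possible.

5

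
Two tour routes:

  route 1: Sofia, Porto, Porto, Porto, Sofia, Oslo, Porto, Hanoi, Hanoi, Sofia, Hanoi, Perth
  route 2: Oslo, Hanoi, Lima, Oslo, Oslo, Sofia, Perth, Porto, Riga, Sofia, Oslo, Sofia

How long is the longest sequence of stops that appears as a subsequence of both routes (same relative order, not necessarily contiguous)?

5

Match Sofia (route 1 #1, route 2 #6); then Porto (route 1 #2, route 2 #8); then Sofia (route 1 #5, route 2 #10); then Oslo (route 1 #6, route 2 #11); then Sofia (route 1 #10, route 2 #12) — 5 stops in the same relative order in both, and the DP table's final entry dp[12][12] is also 5, so no common subsequence is longer.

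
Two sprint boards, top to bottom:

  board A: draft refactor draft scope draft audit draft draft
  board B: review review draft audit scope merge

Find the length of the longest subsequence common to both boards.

Match draft at board A[1]=board B[3], then scope at board A[4]=board B[5] — 2 tasks in the same relative order in both, and the DP table's final entry dp[8][6] is also 2, so no common subsequence is longer.

2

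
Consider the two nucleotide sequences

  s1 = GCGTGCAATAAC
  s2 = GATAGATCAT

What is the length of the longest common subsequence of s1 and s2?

Match G [1,1] → G [3,5] → T [4,7] → C [6,8] → A [8,9] → T [9,10] — 6 bases in the same relative order in both. The LCS DP gives dp[12][10] = 6, so this is optimal.

6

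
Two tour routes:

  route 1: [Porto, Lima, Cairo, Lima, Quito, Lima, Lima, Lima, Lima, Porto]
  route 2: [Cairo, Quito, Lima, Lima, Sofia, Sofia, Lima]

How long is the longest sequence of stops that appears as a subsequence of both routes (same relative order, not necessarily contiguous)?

Taking Cairo (route 1 #3, route 2 #1) → Quito (route 1 #5, route 2 #2) → Lima (route 1 #6, route 2 #3) → Lima (route 1 #7, route 2 #4) → Lima (route 1 #9, route 2 #7) gives a common subsequence of length 5. dp[10][7] = 5 confirms this is the maximum.

5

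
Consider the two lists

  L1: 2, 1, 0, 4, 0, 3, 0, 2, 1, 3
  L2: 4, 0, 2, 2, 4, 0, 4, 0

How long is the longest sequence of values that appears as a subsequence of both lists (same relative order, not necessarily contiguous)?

Let dp[i][j] be the LCS length of the first i values of L1 and the first j values of L2. dp[i][j] = dp[i-1][j-1]+1 when the i-th and j-th values match, else max(dp[i-1][j], dp[i][j-1]).
    ·  4  0  2  2  4  0  4  0
 ·  0  0  0  0  0  0  0  0  0
 2  0  0  0  1  1  1  1  1  1
 1  0  0  0  1  1  1  1  1  1
 0  0  0  1  1  1  1  2  2  2
 4  0  1  1  1  1  2  2  3  3
 0  0  1  2  2  2  2  3  3  4
 3  0  1  2  2  2  2  3  3  4
 0  0  1  2  2  2  2  3  3  4
 2  0  1  2  3  3  3  3  3  4
 1  0  1  2  3  3  3  3  3  4
 3  0  1  2  3  3  3  3  3  4
dp[10][8] = 4. One LCS (by backtracking along matches): 2, 0, 4, 0.

4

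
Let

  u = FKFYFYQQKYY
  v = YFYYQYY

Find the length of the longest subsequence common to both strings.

One common subsequence of length 6: F [3,2], then Y [4,3], then Y [6,4], then Q [8,5], then Y [10,6], then Y [11,7]. dp[11][7] = 6 confirms this is the maximum.

6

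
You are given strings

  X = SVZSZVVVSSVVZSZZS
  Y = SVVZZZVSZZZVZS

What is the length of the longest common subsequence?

One common subsequence of length 10: S [1,1], V [2,3], Z [3,5], Z [5,6], V [8,7], S [9,8], Z [13,10], Z [15,11], Z [16,13], S [17,14]. Since dp[17][14] = 10, nothing longer is possible.

10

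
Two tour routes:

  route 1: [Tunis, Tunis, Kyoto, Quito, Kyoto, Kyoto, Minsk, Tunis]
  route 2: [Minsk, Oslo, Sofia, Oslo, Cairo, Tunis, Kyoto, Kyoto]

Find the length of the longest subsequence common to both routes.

3

Taking Tunis [2,6] → Kyoto [5,7] → Kyoto [6,8] gives a common subsequence of length 3. dp[8][8] = 3 confirms this is the maximum.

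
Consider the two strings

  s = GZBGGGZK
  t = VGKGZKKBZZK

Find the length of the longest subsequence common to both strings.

5

Pick G (s #1, t #4), then Z (s #2, t #5), then B (s #3, t #8), then Z (s #7, t #10), then K (s #8, t #11); all 5 characters appear in both, in order. Since dp[8][11] = 5, nothing longer is possible.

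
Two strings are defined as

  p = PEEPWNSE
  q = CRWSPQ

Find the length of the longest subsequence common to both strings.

Pick W (p #5, q #3); then S (p #7, q #4); all 2 characters appear in both, in order. Since dp[8][6] = 2, nothing longer is possible.

2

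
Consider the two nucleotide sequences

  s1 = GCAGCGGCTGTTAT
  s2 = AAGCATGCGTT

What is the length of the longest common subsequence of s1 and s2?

One common subsequence of length 8: G (s1 #1, s2 #3), C (s1 #2, s2 #4), A (s1 #3, s2 #5), G (s1 #7, s2 #7), C (s1 #8, s2 #8), G (s1 #10, s2 #9), T (s1 #12, s2 #10), T (s1 #14, s2 #11). Since dp[14][11] = 8, nothing longer is possible.

8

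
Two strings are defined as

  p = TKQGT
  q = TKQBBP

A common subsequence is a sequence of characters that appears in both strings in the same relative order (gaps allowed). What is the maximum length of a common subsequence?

3

Let dp[i][j] be the LCS length of the first i characters of p and the first j characters of q. dp[i][j] = dp[i-1][j-1]+1 when the i-th and j-th characters match, else max(dp[i-1][j], dp[i][j-1]).
    ·  T  K  Q  B  B  P
 ·  0  0  0  0  0  0  0
 T  0  1  1  1  1  1  1
 K  0  1  2  2  2  2  2
 Q  0  1  2  3  3  3  3
 G  0  1  2  3  3  3  3
 T  0  1  2  3  3  3  3
dp[5][6] = 3. One LCS (by backtracking along matches): TKQ.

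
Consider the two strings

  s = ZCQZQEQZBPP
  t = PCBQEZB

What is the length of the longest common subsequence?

5

Let dp[i][j] be the LCS length of the first i characters of s and the first j characters of t. dp[i][j] = dp[i-1][j-1]+1 when the i-th and j-th characters match, else max(dp[i-1][j], dp[i][j-1]).
    ·  P  C  B  Q  E  Z  B
 ·  0  0  0  0  0  0  0  0
 Z  0  0  0  0  0  0  1  1
 C  0  0  1  1  1  1  1  1
 Q  0  0  1  1  2  2  2  2
 Z  0  0  1  1  2  2  3  3
 Q  0  0  1  1  2  2  3  3
 E  0  0  1  1  2  3  3  3
 Q  0  0  1  1  2  3  3  3
 Z  0  0  1  1  2  3  4  4
 B  0  0  1  2  2  3  4  5
 P  0  1  1  2  2  3  4  5
 P  0  1  1  2  2  3  4  5
dp[11][7] = 5. One LCS (by backtracking along matches): CQEZB.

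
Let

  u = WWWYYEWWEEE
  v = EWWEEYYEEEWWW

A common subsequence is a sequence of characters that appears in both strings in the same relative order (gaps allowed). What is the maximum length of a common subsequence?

7

Pick W (u #1, v #2) → W (u #2, v #3) → Y (u #4, v #6) → Y (u #5, v #7) → E (u #6, v #10) → W (u #7, v #12) → W (u #8, v #13); all 7 characters appear in both, in order. Since dp[11][13] = 7, nothing longer is possible.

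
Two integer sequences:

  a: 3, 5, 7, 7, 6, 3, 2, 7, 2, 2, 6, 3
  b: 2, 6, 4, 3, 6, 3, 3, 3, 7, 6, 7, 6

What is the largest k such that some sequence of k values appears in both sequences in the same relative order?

5

One common subsequence of length 5: 3 at a[1]=b[8]; then 7 at a[4]=b[9]; then 6 at a[5]=b[10]; then 7 at a[8]=b[11]; then 6 at a[11]=b[12]. The LCS DP gives dp[12][12] = 5, so this is optimal.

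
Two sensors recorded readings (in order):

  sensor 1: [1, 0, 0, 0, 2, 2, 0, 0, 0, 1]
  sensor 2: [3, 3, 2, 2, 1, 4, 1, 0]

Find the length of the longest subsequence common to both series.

Match 2 (sensor 1 #5, sensor 2 #3); then 2 (sensor 1 #6, sensor 2 #4); then 0 (sensor 1 #9, sensor 2 #8) — 3 values in the same relative order in both, and the DP table's final entry dp[10][8] is also 3, so no common subsequence is longer.

3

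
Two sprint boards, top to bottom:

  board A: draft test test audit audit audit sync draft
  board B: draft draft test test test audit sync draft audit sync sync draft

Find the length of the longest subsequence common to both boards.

Pick draft at board A[1]=board B[2] → test at board A[2]=board B[4] → test at board A[3]=board B[5] → audit at board A[4]=board B[6] → audit at board A[5]=board B[9] → sync at board A[7]=board B[11] → draft at board A[8]=board B[12]; all 7 tasks appear in both, in order. The LCS DP gives dp[8][12] = 7, so this is optimal.

7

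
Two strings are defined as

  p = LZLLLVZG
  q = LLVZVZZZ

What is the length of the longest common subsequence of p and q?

Let dp[i][j] be the LCS length of the first i characters of p and the first j characters of q. dp[i][j] = dp[i-1][j-1]+1 when the i-th and j-th characters match, else max(dp[i-1][j], dp[i][j-1]).
    ·  L  L  V  Z  V  Z  Z  Z
 ·  0  0  0  0  0  0  0  0  0
 L  0  1  1  1  1  1  1  1  1
 Z  0  1  1  1  2  2  2  2  2
 L  0  1  2  2  2  2  2  2  2
 L  0  1  2  2  2  2  2  2  2
 L  0  1  2  2  2  2  2  2  2
 V  0  1  2  3  3  3  3  3  3
 Z  0  1  2  3  4  4  4  4  4
 G  0  1  2  3  4  4  4  4  4
dp[8][8] = 4. One LCS (by backtracking along matches): LZVZ.

4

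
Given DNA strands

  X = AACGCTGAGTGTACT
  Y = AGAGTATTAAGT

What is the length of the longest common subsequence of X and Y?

One common subsequence of length 9: A (X #1, Y #1), then A (X #2, Y #3), then G (X #4, Y #4), then T (X #6, Y #5), then A (X #8, Y #6), then T (X #10, Y #7), then T (X #12, Y #8), then A (X #13, Y #10), then T (X #15, Y #12). The LCS DP gives dp[15][12] = 9, so this is optimal.

9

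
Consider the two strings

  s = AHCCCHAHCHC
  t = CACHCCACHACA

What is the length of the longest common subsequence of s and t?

One common subsequence of length 8: A at s[1]=t[2], then H at s[2]=t[4], then C at s[3]=t[5], then C at s[4]=t[6], then C at s[5]=t[8], then H at s[6]=t[9], then A at s[7]=t[10], then C at s[9]=t[11], and the DP table's final entry dp[11][12] is also 8, so no common subsequence is longer.

8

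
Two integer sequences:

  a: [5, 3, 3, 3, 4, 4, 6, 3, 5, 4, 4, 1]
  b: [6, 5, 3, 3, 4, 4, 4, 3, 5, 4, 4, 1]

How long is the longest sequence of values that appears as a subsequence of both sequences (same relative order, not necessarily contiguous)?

Taking 5 at a[1]=b[2], 3 at a[2]=b[3], 3 at a[3]=b[4], 4 at a[5]=b[6], 4 at a[6]=b[7], 3 at a[8]=b[8], 5 at a[9]=b[9], 4 at a[10]=b[10], 4 at a[11]=b[11], 1 at a[12]=b[12] gives a common subsequence of length 10. dp[12][12] = 10 confirms this is the maximum.

10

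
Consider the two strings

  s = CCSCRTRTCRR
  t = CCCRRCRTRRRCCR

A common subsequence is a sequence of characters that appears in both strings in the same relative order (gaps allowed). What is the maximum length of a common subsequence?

8

One common subsequence of length 8: C at s[1]=t[2]; then C at s[2]=t[3]; then C at s[4]=t[6]; then R at s[5]=t[7]; then T at s[6]=t[8]; then R at s[7]=t[11]; then C at s[9]=t[13]; then R at s[11]=t[14]. dp[11][14] = 8 confirms this is the maximum.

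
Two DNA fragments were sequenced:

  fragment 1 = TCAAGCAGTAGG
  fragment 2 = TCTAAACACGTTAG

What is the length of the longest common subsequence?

One common subsequence of length 10: T [1,1] → C [2,2] → A [3,5] → A [4,6] → C [6,7] → A [7,8] → G [8,10] → T [9,12] → A [10,13] → G [12,14]. Since dp[12][14] = 10, nothing longer is possible.

10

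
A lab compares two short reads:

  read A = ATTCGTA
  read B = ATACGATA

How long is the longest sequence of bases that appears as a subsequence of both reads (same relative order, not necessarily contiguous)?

6

Pick A at read A[1]=read B[1] → T at read A[2]=read B[2] → C at read A[4]=read B[4] → G at read A[5]=read B[5] → T at read A[6]=read B[7] → A at read A[7]=read B[8]; all 6 bases appear in both, in order, and the DP table's final entry dp[7][8] is also 6, so no common subsequence is longer.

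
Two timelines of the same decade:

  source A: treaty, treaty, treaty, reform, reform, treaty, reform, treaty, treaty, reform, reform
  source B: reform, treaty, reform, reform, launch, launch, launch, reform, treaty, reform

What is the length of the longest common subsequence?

6

Pick treaty (source A #3, source B #2), then reform (source A #4, source B #3), then reform (source A #5, source B #4), then reform (source A #7, source B #8), then treaty (source A #9, source B #9), then reform (source A #11, source B #10); all 6 events appear in both, in order. The LCS DP gives dp[11][10] = 6, so this is optimal.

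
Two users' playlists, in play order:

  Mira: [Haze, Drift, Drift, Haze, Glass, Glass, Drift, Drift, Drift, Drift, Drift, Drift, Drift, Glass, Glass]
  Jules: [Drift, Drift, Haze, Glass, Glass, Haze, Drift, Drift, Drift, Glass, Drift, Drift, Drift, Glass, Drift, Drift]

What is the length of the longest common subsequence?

12

Pick Drift [2,1]; then Drift [3,2]; then Haze [4,3]; then Glass [5,4]; then Glass [6,5]; then Drift [7,8]; then Drift [8,9]; then Drift [9,11]; then Drift [10,12]; then Drift [11,13]; then Drift [12,15]; then Drift [13,16]; all 12 songs appear in both, in order. The LCS DP gives dp[15][16] = 12, so this is optimal.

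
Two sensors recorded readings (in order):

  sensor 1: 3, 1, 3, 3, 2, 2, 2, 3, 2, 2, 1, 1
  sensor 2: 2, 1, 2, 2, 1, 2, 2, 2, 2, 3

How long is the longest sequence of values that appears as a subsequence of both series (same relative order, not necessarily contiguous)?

Let dp[i][j] be the LCS length of the first i values of sensor 1 and the first j values of sensor 2. dp[i][j] = dp[i-1][j-1]+1 when the i-th and j-th values match, else max(dp[i-1][j], dp[i][j-1]).
    ·  2  1  2  2  1  2  2  2  2  3
 ·  0  0  0  0  0  0  0  0  0  0  0
 3  0  0  0  0  0  0  0  0  0  0  1
 1  0  0  1  1  1  1  1  1  1  1  1
 3  0  0  1  1  1  1  1  1  1  1  2
 3  0  0  1  1  1  1  1  1  1  1  2
 2  0  1  1  2  2  2  2  2  2  2  2
 2  0  1  1  2  3  3  3  3  3  3  3
 2  0  1  1  2  3  3  4  4  4  4  4
 3  0  1  1  2  3  3  4  4  4  4  5
 2  0  1  1  2  3  3  4  5  5  5  5
 2  0  1  1  2  3  3  4  5  6  6  6
 1  0  1  2  2  3  4  4  5  6  6  6
 1  0  1  2  2  3  4  4  5  6  6  6
dp[12][10] = 6. One LCS (by backtracking along matches): 1, 2, 2, 2, 2, 2.

6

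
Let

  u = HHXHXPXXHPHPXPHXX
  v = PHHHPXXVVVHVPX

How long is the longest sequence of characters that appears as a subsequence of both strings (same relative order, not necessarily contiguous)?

Pick H [1,2]; then H [2,3]; then H [4,4]; then P [6,5]; then X [7,6]; then X [8,7]; then H [9,11]; then P [14,13]; then X [17,14]; all 9 characters appear in both, in order. The LCS DP gives dp[17][14] = 9, so this is optimal.

9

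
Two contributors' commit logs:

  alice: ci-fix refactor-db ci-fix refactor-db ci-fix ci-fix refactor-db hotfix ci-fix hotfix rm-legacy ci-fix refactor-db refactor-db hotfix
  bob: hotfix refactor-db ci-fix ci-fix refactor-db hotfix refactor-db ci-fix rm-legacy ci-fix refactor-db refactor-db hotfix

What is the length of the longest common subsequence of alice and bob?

Match refactor-db (alice #4, bob #2), then ci-fix (alice #5, bob #3), then ci-fix (alice #6, bob #4), then refactor-db (alice #7, bob #5), then hotfix (alice #8, bob #6), then ci-fix (alice #9, bob #8), then rm-legacy (alice #11, bob #9), then ci-fix (alice #12, bob #10), then refactor-db (alice #13, bob #11), then refactor-db (alice #14, bob #12), then hotfix (alice #15, bob #13) — 11 commits in the same relative order in both. dp[15][13] = 11 confirms this is the maximum.

11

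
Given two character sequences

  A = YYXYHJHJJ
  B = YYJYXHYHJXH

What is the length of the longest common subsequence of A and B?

7

Taking Y [1,2]; then Y [2,4]; then X [3,5]; then Y [4,7]; then H [5,8]; then J [6,9]; then H [7,11] gives a common subsequence of length 7. Since dp[9][11] = 7, nothing longer is possible.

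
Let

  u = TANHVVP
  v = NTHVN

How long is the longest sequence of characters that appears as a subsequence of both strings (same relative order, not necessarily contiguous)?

3

Taking T [1,2]; then H [4,3]; then V [5,4] gives a common subsequence of length 3. dp[7][5] = 3 confirms this is the maximum.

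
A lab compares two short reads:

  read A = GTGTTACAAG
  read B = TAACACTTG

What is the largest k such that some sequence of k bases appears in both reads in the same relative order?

Match T (read A #2, read B #1), A (read A #6, read B #3), C (read A #7, read B #4), A (read A #8, read B #5), G (read A #10, read B #9) — 5 bases in the same relative order in both, and the DP table's final entry dp[10][9] is also 5, so no common subsequence is longer.

5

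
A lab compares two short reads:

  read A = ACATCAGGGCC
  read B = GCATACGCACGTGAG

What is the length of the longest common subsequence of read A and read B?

Match C [2,2] → A [3,3] → T [4,4] → C [5,8] → A [6,9] → G [7,11] → G [8,13] → G [9,15] — 8 bases in the same relative order in both. dp[11][15] = 8 confirms this is the maximum.

8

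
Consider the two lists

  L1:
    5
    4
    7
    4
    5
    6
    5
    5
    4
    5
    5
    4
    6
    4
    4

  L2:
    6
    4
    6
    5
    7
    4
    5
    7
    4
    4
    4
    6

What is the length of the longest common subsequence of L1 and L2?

8

One common subsequence of length 8: 4 [4,2]; then 6 [6,3]; then 5 [7,4]; then 4 [9,6]; then 5 [10,7]; then 4 [12,9]; then 4 [14,10]; then 4 [15,11]. The LCS DP gives dp[15][12] = 8, so this is optimal.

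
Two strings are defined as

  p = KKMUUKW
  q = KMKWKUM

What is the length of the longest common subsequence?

Taking K [2,1] → M [3,2] → K [6,3] → W [7,4] gives a common subsequence of length 4. The LCS DP gives dp[7][7] = 4, so this is optimal.

4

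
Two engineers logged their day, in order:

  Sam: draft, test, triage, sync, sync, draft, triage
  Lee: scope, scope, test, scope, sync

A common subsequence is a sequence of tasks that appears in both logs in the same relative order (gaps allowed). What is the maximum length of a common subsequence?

2

Pick test [2,3]; then sync [5,5]; all 2 tasks appear in both, in order. dp[7][5] = 2 confirms this is the maximum.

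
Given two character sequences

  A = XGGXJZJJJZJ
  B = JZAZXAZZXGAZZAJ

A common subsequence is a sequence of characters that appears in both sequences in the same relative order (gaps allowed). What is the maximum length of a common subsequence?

Taking X [1,9], G [2,10], Z [6,12], Z [10,13], J [11,15] gives a common subsequence of length 5. dp[11][15] = 5 confirms this is the maximum.

5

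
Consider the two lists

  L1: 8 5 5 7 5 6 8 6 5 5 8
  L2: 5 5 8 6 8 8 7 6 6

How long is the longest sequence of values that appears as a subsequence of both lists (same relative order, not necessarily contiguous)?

Match 5 [2,1], then 5 [3,2], then 7 [4,7], then 6 [6,8], then 6 [8,9] — 5 values in the same relative order in both. The LCS DP gives dp[11][9] = 5, so this is optimal.

5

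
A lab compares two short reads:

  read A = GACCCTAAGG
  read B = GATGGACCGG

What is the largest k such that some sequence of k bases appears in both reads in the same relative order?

Let dp[i][j] be the LCS length of the first i bases of read A and the first j bases of read B. dp[i][j] = dp[i-1][j-1]+1 when the i-th and j-th bases match, else max(dp[i-1][j], dp[i][j-1]).
    ·  G  A  T  G  G  A  C  C  G  G
 ·  0  0  0  0  0  0  0  0  0  0  0
 G  0  1  1  1  1  1  1  1  1  1  1
 A  0  1  2  2  2  2  2  2  2  2  2
 C  0  1  2  2  2  2  2  3  3  3  3
 C  0  1  2  2  2  2  2  3  4  4  4
 C  0  1  2  2  2  2  2  3  4  4  4
 T  0  1  2  3  3  3  3  3  4  4  4
 A  0  1  2  3  3  3  4  4  4  4  4
 A  0  1  2  3  3  3  4  4  4  4  4
 G  0  1  2  3  4  4  4  4  4  5  5
 G  0  1  2  3  4  5  5  5  5  5  6
dp[10][10] = 6. One LCS (by backtracking along matches): GACCGG.

6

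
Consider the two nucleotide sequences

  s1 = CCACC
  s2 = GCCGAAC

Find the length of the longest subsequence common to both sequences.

4

One common subsequence of length 4: C (s1 #1, s2 #2) → C (s1 #2, s2 #3) → A (s1 #3, s2 #6) → C (s1 #5, s2 #7). dp[5][7] = 4 confirms this is the maximum.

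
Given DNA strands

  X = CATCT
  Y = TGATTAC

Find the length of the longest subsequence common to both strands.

Let dp[i][j] be the LCS length of the first i bases of X and the first j bases of Y. dp[i][j] = dp[i-1][j-1]+1 when the i-th and j-th bases match, else max(dp[i-1][j], dp[i][j-1]).
    ·  T  G  A  T  T  A  C
 ·  0  0  0  0  0  0  0  0
 C  0  0  0  0  0  0  0  1
 A  0  0  0  1  1  1  1  1
 T  0  1  1  1  2  2  2  2
 C  0  1  1  1  2  2  2  3
 T  0  1  1  1  2  3  3  3
dp[5][7] = 3. One LCS (by backtracking along matches): ATC.

3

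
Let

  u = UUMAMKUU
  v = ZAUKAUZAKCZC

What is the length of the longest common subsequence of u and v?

4

Let dp[i][j] be the LCS length of the first i characters of u and the first j characters of v. dp[i][j] = dp[i-1][j-1]+1 when the i-th and j-th characters match, else max(dp[i-1][j], dp[i][j-1]).
    ·  Z  A  U  K  A  U  Z  A  K  C  Z  C
 ·  0  0  0  0  0  0  0  0  0  0  0  0  0
 U  0  0  0  1  1  1  1  1  1  1  1  1  1
 U  0  0  0  1  1  1  2  2  2  2  2  2  2
 M  0  0  0  1  1  1  2  2  2  2  2  2  2
 A  0  0  1  1  1  2  2  2  3  3  3  3  3
 M  0  0  1  1  1  2  2  2  3  3  3  3  3
 K  0  0  1  1  2  2  2  2  3  4  4  4  4
 U  0  0  1  2  2  2  3  3  3  4  4  4  4
 U  0  0  1  2  2  2  3  3  3  4  4  4  4
dp[8][12] = 4. One LCS (by backtracking along matches): UUAK.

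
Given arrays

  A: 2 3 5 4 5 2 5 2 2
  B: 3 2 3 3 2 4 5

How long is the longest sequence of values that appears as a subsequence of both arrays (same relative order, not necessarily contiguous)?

4

Taking 2 (A #1, B #2), 3 (A #2, B #4), 4 (A #4, B #6), 5 (A #7, B #7) gives a common subsequence of length 4. The LCS DP gives dp[9][7] = 4, so this is optimal.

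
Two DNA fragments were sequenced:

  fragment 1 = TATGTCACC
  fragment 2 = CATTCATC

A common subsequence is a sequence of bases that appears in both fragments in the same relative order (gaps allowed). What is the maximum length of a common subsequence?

One common subsequence of length 6: A [2,2] → T [3,3] → T [5,4] → C [6,5] → A [7,6] → C [9,8]. Since dp[9][8] = 6, nothing longer is possible.

6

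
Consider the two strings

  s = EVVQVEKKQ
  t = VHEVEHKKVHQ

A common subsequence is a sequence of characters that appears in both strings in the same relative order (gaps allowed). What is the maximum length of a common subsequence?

6

Taking E at s[1]=t[3] → V at s[5]=t[4] → E at s[6]=t[5] → K at s[7]=t[7] → K at s[8]=t[8] → Q at s[9]=t[11] gives a common subsequence of length 6. Since dp[9][11] = 6, nothing longer is possible.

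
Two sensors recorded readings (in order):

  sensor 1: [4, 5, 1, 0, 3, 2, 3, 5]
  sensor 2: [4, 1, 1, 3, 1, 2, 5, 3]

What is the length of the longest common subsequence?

Let dp[i][j] be the LCS length of the first i values of sensor 1 and the first j values of sensor 2. dp[i][j] = dp[i-1][j-1]+1 when the i-th and j-th values match, else max(dp[i-1][j], dp[i][j-1]).
    ·  4  1  1  3  1  2  5  3
 ·  0  0  0  0  0  0  0  0  0
 4  0  1  1  1  1  1  1  1  1
 5  0  1  1  1  1  1  1  2  2
 1  0  1  2  2  2  2  2  2  2
 0  0  1  2  2  2  2  2  2  2
 3  0  1  2  2  3  3  3  3  3
 2  0  1  2  2  3  3  4  4  4
 3  0  1  2  2  3  3  4  4  5
 5  0  1  2  2  3  3  4  5  5
dp[8][8] = 5. One LCS (by backtracking along matches): 4, 1, 3, 2, 3.

5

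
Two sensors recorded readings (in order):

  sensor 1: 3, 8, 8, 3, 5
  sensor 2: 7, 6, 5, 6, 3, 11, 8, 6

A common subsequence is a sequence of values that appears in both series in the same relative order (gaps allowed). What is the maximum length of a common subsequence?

Let dp[i][j] be the LCS length of the first i values of sensor 1 and the first j values of sensor 2. dp[i][j] = dp[i-1][j-1]+1 when the i-th and j-th values match, else max(dp[i-1][j], dp[i][j-1]).
    ·  7  6  5  6  3 11  8  6
 ·  0  0  0  0  0  0  0  0  0
 3  0  0  0  0  0  1  1  1  1
 8  0  0  0  0  0  1  1  2  2
 8  0  0  0  0  0  1  1  2  2
 3  0  0  0  0  0  1  1  2  2
 5  0  0  0  1  1  1  1  2  2
dp[5][8] = 2. One LCS (by backtracking along matches): 3, 8.

2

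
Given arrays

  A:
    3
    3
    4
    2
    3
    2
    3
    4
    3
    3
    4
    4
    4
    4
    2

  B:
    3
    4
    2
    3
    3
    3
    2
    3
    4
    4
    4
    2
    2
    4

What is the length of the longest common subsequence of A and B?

11

Match 3 (A #2, B #1), then 4 (A #3, B #2), then 2 (A #4, B #3), then 3 (A #5, B #4), then 3 (A #7, B #5), then 3 (A #9, B #6), then 3 (A #10, B #8), then 4 (A #11, B #9), then 4 (A #12, B #10), then 4 (A #13, B #11), then 4 (A #14, B #14) — 11 values in the same relative order in both. dp[15][14] = 11 confirms this is the maximum.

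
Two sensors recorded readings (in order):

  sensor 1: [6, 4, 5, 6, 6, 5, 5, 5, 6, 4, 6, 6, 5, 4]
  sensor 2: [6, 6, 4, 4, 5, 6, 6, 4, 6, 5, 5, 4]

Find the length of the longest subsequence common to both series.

Match 6 [1,2], then 4 [2,4], then 5 [3,5], then 6 [5,6], then 6 [9,7], then 4 [10,8], then 6 [11,9], then 5 [13,11], then 4 [14,12] — 9 values in the same relative order in both. Since dp[14][12] = 9, nothing longer is possible.

9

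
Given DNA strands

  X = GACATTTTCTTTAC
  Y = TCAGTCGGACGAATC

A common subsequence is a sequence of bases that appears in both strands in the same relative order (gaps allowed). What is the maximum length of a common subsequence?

6

Taking G at X[1]=Y[8], A at X[2]=Y[9], C at X[3]=Y[10], A at X[4]=Y[13], T at X[12]=Y[14], C at X[14]=Y[15] gives a common subsequence of length 6, and the DP table's final entry dp[14][15] is also 6, so no common subsequence is longer.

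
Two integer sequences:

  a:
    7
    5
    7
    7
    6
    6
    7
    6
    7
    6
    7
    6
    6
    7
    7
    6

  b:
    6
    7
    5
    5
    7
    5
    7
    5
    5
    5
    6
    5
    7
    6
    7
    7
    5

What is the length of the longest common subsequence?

Pick 7 at a[1]=b[2], then 5 at a[2]=b[4], then 7 at a[3]=b[5], then 7 at a[4]=b[7], then 6 at a[5]=b[11], then 7 at a[7]=b[13], then 6 at a[8]=b[14], then 7 at a[9]=b[15], then 7 at a[11]=b[16]; all 9 values appear in both, in order. Since dp[16][17] = 9, nothing longer is possible.

9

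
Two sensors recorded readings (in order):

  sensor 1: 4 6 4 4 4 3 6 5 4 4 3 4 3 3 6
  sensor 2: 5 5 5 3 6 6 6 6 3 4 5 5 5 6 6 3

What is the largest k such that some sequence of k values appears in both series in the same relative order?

5

Pick 6 [2,7], then 6 [7,8], then 3 [11,9], then 4 [12,10], then 3 [14,16]; all 5 values appear in both, in order, and the DP table's final entry dp[15][16] is also 5, so no common subsequence is longer.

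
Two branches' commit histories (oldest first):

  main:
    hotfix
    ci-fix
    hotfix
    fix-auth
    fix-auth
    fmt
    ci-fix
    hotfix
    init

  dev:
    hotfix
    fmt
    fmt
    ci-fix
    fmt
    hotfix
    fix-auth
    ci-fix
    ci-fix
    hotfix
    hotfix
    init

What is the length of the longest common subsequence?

7

One common subsequence of length 7: hotfix [1,1], then ci-fix [2,4], then hotfix [3,6], then fix-auth [4,7], then ci-fix [7,9], then hotfix [8,11], then init [9,12], and the DP table's final entry dp[9][12] is also 7, so no common subsequence is longer.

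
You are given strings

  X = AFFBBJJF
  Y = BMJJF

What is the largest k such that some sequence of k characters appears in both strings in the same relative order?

Taking B (X #4, Y #1) → J (X #6, Y #3) → J (X #7, Y #4) → F (X #8, Y #5) gives a common subsequence of length 4. Since dp[8][5] = 4, nothing longer is possible.

4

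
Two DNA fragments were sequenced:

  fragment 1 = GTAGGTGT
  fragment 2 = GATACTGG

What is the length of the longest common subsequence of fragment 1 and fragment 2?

5

Match G (fragment 1 #1, fragment 2 #1) → T (fragment 1 #2, fragment 2 #3) → A (fragment 1 #3, fragment 2 #4) → G (fragment 1 #5, fragment 2 #7) → G (fragment 1 #7, fragment 2 #8) — 5 bases in the same relative order in both, and the DP table's final entry dp[8][8] is also 5, so no common subsequence is longer.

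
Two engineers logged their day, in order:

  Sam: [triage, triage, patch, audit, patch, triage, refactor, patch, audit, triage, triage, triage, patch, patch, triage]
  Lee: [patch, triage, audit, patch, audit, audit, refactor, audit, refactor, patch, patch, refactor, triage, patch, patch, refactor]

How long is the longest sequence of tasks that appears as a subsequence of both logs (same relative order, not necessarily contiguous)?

8

Pick triage [1,2], then patch [3,4], then audit [4,8], then patch [5,11], then refactor [7,12], then triage [12,13], then patch [13,14], then patch [14,15]; all 8 tasks appear in both, in order. dp[15][16] = 8 confirms this is the maximum.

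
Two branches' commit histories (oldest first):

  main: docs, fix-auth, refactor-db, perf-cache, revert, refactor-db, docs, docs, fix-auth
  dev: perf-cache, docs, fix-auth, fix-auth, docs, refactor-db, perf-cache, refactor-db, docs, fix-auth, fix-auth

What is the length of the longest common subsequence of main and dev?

Match docs (main #1, dev #2), then fix-auth (main #2, dev #4), then refactor-db (main #3, dev #6), then perf-cache (main #4, dev #7), then refactor-db (main #6, dev #8), then docs (main #7, dev #9), then fix-auth (main #9, dev #11) — 7 commits in the same relative order in both. The LCS DP gives dp[9][11] = 7, so this is optimal.

7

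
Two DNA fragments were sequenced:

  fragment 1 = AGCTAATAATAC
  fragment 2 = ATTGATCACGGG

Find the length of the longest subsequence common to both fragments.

7

Match A (fragment 1 #1, fragment 2 #1), then T (fragment 1 #4, fragment 2 #2), then T (fragment 1 #7, fragment 2 #3), then A (fragment 1 #9, fragment 2 #5), then T (fragment 1 #10, fragment 2 #6), then A (fragment 1 #11, fragment 2 #8), then C (fragment 1 #12, fragment 2 #9) — 7 bases in the same relative order in both. The LCS DP gives dp[12][12] = 7, so this is optimal.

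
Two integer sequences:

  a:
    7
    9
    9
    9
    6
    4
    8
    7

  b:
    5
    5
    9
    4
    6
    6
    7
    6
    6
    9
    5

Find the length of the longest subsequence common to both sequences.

3

Let dp[i][j] be the LCS length of the first i values of a and the first j values of b. dp[i][j] = dp[i-1][j-1]+1 when the i-th and j-th values match, else max(dp[i-1][j], dp[i][j-1]).
    ·  5  5  9  4  6  6  7  6  6  9  5
 ·  0  0  0  0  0  0  0  0  0  0  0  0
 7  0  0  0  0  0  0  0  1  1  1  1  1
 9  0  0  0  1  1  1  1  1  1  1  2  2
 9  0  0  0  1  1  1  1  1  1  1  2  2
 9  0  0  0  1  1  1  1  1  1  1  2  2
 6  0  0  0  1  1  2  2  2  2  2  2  2
 4  0  0  0  1  2  2  2  2  2  2  2  2
 8  0  0  0  1  2  2  2  2  2  2  2  2
 7  0  0  0  1  2  2  2  3  3  3  3  3
dp[8][11] = 3. One LCS (by backtracking along matches): 9, 6, 7.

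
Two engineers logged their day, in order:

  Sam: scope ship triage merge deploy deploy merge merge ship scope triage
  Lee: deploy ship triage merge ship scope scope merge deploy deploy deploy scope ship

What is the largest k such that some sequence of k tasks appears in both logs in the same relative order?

Taking ship (Sam #2, Lee #2), triage (Sam #3, Lee #3), merge (Sam #4, Lee #8), deploy (Sam #5, Lee #10), deploy (Sam #6, Lee #11), ship (Sam #9, Lee #13) gives a common subsequence of length 6. Since dp[11][13] = 6, nothing longer is possible.

6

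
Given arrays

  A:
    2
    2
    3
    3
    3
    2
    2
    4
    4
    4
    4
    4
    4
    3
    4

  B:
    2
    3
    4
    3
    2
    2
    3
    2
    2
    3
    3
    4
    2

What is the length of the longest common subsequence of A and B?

One common subsequence of length 8: 2 [2,1], then 3 [3,2], then 3 [4,4], then 3 [5,7], then 2 [6,8], then 2 [7,9], then 3 [14,11], then 4 [15,12]. The LCS DP gives dp[15][13] = 8, so this is optimal.

8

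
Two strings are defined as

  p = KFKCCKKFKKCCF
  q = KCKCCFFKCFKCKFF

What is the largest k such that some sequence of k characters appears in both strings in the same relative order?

9

Pick K (p #1, q #1) → K (p #3, q #3) → C (p #4, q #4) → C (p #5, q #5) → K (p #6, q #8) → F (p #8, q #10) → K (p #9, q #11) → K (p #10, q #13) → F (p #13, q #15); all 9 characters appear in both, in order. dp[13][15] = 9 confirms this is the maximum.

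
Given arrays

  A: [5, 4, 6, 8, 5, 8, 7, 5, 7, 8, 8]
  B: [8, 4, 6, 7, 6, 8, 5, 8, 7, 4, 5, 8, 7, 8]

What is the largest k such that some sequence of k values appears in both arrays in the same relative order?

One common subsequence of length 9: 4 (A #2, B #2) → 6 (A #3, B #5) → 8 (A #4, B #6) → 5 (A #5, B #7) → 8 (A #6, B #8) → 7 (A #7, B #9) → 5 (A #8, B #11) → 7 (A #9, B #13) → 8 (A #11, B #14). dp[11][14] = 9 confirms this is the maximum.

9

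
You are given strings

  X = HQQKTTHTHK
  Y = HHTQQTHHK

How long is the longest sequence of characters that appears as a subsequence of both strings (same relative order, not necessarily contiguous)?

7

Let dp[i][j] be the LCS length of the first i characters of X and the first j characters of Y. dp[i][j] = dp[i-1][j-1]+1 when the i-th and j-th characters match, else max(dp[i-1][j], dp[i][j-1]).
    ·  H  H  T  Q  Q  T  H  H  K
 ·  0  0  0  0  0  0  0  0  0  0
 H  0  1  1  1  1  1  1  1  1  1
 Q  0  1  1  1  2  2  2  2  2  2
 Q  0  1  1  1  2  3  3  3  3  3
 K  0  1  1  1  2  3  3  3  3  4
 T  0  1  1  2  2  3  4  4  4  4
 T  0  1  1  2  2  3  4  4  4  4
 H  0  1  2  2  2  3  4  5  5  5
 T  0  1  2  3  3  3  4  5  5  5
 H  0  1  2  3  3  3  4  5  6  6
 K  0  1  2  3  3  3  4  5  6  7
dp[10][9] = 7. One LCS (by backtracking along matches): HQQTHHK.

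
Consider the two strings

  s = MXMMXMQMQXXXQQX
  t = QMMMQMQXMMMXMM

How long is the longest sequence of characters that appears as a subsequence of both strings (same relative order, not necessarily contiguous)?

Pick M (s #3, t #2) → M (s #4, t #3) → M (s #6, t #4) → Q (s #7, t #5) → M (s #8, t #6) → Q (s #9, t #7) → X (s #10, t #8) → X (s #11, t #12); all 8 characters appear in both, in order, and the DP table's final entry dp[15][14] is also 8, so no common subsequence is longer.

8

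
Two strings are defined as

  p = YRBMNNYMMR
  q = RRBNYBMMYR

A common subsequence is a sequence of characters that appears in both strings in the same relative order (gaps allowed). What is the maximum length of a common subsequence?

Let dp[i][j] be the LCS length of the first i characters of p and the first j characters of q. dp[i][j] = dp[i-1][j-1]+1 when the i-th and j-th characters match, else max(dp[i-1][j], dp[i][j-1]).
    ·  R  R  B  N  Y  B  M  M  Y  R
 ·  0  0  0  0  0  0  0  0  0  0  0
 Y  0  0  0  0  0  1  1  1  1  1  1
 R  0  1  1  1  1  1  1  1  1  1  2
 B  0  1  1  2  2  2  2  2  2  2  2
 M  0  1  1  2  2  2  2  3  3  3  3
 N  0  1  1  2  3  3  3  3  3  3  3
 N  0  1  1  2  3  3  3  3  3  3  3
 Y  0  1  1  2  3  4  4  4  4  4  4
 M  0  1  1  2  3  4  4  5  5  5  5
 M  0  1  1  2  3  4  4  5  6  6  6
 R  0  1  2  2  3  4  4  5  6  6  7
dp[10][10] = 7. One LCS (by backtracking along matches): RBNYMMR.

7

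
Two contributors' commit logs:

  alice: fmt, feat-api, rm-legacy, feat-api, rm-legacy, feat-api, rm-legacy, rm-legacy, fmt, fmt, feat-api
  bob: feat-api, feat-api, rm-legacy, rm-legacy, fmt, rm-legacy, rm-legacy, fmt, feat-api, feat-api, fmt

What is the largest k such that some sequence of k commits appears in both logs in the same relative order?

Pick feat-api [2,2] → rm-legacy [3,3] → rm-legacy [5,4] → rm-legacy [7,6] → rm-legacy [8,7] → fmt [9,8] → fmt [10,11]; all 7 commits appear in both, in order. dp[11][11] = 7 confirms this is the maximum.

7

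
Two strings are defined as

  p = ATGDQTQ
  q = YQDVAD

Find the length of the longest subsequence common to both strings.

Let dp[i][j] be the LCS length of the first i characters of p and the first j characters of q. dp[i][j] = dp[i-1][j-1]+1 when the i-th and j-th characters match, else max(dp[i-1][j], dp[i][j-1]).
    ·  Y  Q  D  V  A  D
 ·  0  0  0  0  0  0  0
 A  0  0  0  0  0  1  1
 T  0  0  0  0  0  1  1
 G  0  0  0  0  0  1  1
 D  0  0  0  1  1  1  2
 Q  0  0  1  1  1  1  2
 T  0  0  1  1  1  1  2
 Q  0  0  1  1  1  1  2
dp[7][6] = 2. One LCS (by backtracking along matches): AD.

2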